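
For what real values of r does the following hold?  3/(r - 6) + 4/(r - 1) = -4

Multiply both sides by (r - 6)(r - 1):
3(r - 1) + 4(r - 6) = -4(r - 6)(r - 1).
Expand and collect terms: -4r² + 21r + 3 = 0.
By the quadratic formula, r = (-21 ± √489) / -8, so r ≈ -0.1392 or r ≈ 5.3892.
Neither value makes a denominator zero (r ≠ 6, r ≠ 1), so both are valid.

r = -0.1392 or r = 5.3892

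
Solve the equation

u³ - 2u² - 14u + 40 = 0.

u = -4

Possible rational roots are divisors of 40. Testing u = -4 gives 0, so (u + 4) is a factor.
Divide: u³ - 2u² - 14u + 40 = (u + 4)(u² - 6u + 10).
The quadratic u² - 6u + 10 has discriminant -4 < 0, so no further real roots.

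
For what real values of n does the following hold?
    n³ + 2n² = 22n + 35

Rearrange: n³ + 2n² - 22n - 35 = 0.
Possible rational roots are divisors of -35. Testing n = -5 gives 0, so (n + 5) is a factor.
Divide: n³ + 2n² - 22n - 35 = (n + 5)(n² - 3n - 7).
Apply the quadratic formula to n² - 3n - 7 = 0: n = (3 ± √37)/2, i.e. n ≈ 4.5414 or n ≈ -1.5414.

n = -5 or n = -1.5414 or n = 4.5414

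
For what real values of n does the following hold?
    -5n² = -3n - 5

n = -0.744 or n = 1.344

Rearrange to standard form: -5n² + 3n + 5 = 0.
Discriminant: (3)² − 4·(-5)·5 = 109.
Quadratic formula: n = (-3 ± √109) / (-10).
So n = 3/10 - √(109)/10 ≈ -0.744 or n = 3/10 + √(109)/10 ≈ 1.344.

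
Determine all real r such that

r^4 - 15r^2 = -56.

r = -2.8284 or r = -2.6458 or r = 2.6458 or r = 2.8284

Let u = r^2. The equation becomes u^2 - 15u + 56 = 0.
Factor: (u - 8)(u - 7) = 0, so u = 8 or u = 7.
r^2 = 8 gives r = +/-2*sqrt(2) ~= +/-2.8284.
r^2 = 7 gives r = +/-sqrt(7) ~= +/-2.6458.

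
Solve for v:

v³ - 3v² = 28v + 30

v = -3 or v = -1.3589 or v = 7.3589

Rearrange: v³ - 3v² - 28v - 30 = 0.
Possible rational roots are divisors of -30. Testing v = -3 gives 0, so (v + 3) is a factor.
Divide: v³ - 3v² - 28v - 30 = (v + 3)(v² - 6v - 10).
Apply the quadratic formula to v² - 6v - 10 = 0: v = (6 ± √76)/2, i.e. v ≈ 7.3589 or v ≈ -1.3589.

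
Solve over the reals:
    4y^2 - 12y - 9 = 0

y = -0.6213 or y = 3.6213

Discriminant: (-12)^2 - 4*4*(-9) = 288.
Quadratic formula: y = (12 +/- sqrt(288)) / 8.
So y = 3/2 + 3*sqrt(2)/2 ~= 3.6213 or y = 3/2 - 3*sqrt(2)/2 ~= -0.6213.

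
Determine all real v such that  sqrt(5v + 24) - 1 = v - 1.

Isolate the radical: sqrt(5v + 24) = v.
Square both sides: 5v + 24 = (v)^2.
Expand and rearrange: v^2 - 5v - 24 = 0.
Solving gives v = 8 or v = -3.
Check each candidate in the original equation:
  v = 8: sqrt(64) = 8, while v = 8 — valid.
  v = -3: sqrt(9) = 3, while v = -3 — extraneous.

v = 8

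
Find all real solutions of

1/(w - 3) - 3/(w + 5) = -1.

w = -1 or w = 1

Multiply both sides by (w - 3)(w + 5):
(w + 5) - 3(w - 3) = -(w - 3)(w + 5).
Expand and collect terms: -w^2 + 1 = 0.
Factor or apply the quadratic formula: w = -1 or w = 1.
Neither value makes a denominator zero (w != 3, w != -5), so both are valid.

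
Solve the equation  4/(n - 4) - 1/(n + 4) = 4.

Multiply both sides by (n - 4)(n + 4):
4(n + 4) - (n - 4) = 4(n - 4)(n + 4).
Expand and collect terms: 4n^2 - 3n - 84 = 0.
By the quadratic formula, n = (3 +/- sqrt(1353)) / 8, so n ~= 4.9729 or n ~= -4.2229.
Neither value makes a denominator zero (n != 4, n != -4), so both are valid.

n = -4.2229 or n = 4.9729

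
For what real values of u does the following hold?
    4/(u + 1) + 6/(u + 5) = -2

u = -9 or u = -2

Multiply both sides by (u + 1)(u + 5):
4(u + 5) + 6(u + 1) = -2(u + 1)(u + 5).
Expand and collect terms: -2u² - 22u - 36 = 0.
Factor or apply the quadratic formula: u = -9 or u = -2.
Neither value makes a denominator zero (u ≠ -1, u ≠ -5), so both are valid.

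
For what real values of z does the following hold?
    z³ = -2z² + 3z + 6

z = -2 or z = -1.7321 or z = 1.7321

Rearrange: z³ + 2z² - 3z - 6 = 0.
Possible rational roots are divisors of -6. Testing z = -2 gives 0, so (z + 2) is a factor.
Divide: z³ + 2z² - 3z - 6 = (z + 2)(z² - 3).
Apply the quadratic formula to z² - 3 = 0: z = (0 ± √12)/2, i.e. z ≈ 1.7321 or z ≈ -1.7321.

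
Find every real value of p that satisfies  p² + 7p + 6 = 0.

p = -6 or p = -1

Factor: (p + 6)(p + 1) = 0.
So p = -6 or p = -1.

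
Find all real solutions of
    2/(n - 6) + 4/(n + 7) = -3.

n = -8.3981 or n = 5.3981

Multiply both sides by (n - 6)(n + 7):
2(n + 7) + 4(n - 6) = -3(n - 6)(n + 7).
Expand and collect terms: -3n² - 9n + 136 = 0.
By the quadratic formula, n = (9 ± √1713) / -6, so n ≈ -8.3981 or n ≈ 5.3981.
Neither value makes a denominator zero (n ≠ 6, n ≠ -7), so both are valid.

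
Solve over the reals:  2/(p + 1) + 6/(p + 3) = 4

Multiply both sides by (p + 1)(p + 3):
2(p + 3) + 6(p + 1) = 4(p + 1)(p + 3).
Expand and collect terms: 4p^2 + 8p = 0.
Factor or apply the quadratic formula: p = 0 or p = -2.
Neither value makes a denominator zero (p != -1, p != -3), so both are valid.

p = -2 or p = 0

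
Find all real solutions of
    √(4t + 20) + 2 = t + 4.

t = 4

Isolate the radical: √(4t + 20) = t + 2.
Square both sides: 4t + 20 = (t + 2)².
Expand and rearrange: t² - 16 = 0.
Solving gives t = 4 or t = -4.
Check each candidate in the original equation:
  t = 4: √(36) = 6, while t + 2 = 6 — valid.
  t = -4: √(4) = 2, while t + 2 = -2 — extraneous.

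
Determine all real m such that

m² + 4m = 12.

Bring every term to one side: m² + 4m - 12 = 0.
Factor: (m - 2)(m + 6) = 0.
So m = 2 or m = -6.

m = -6 or m = 2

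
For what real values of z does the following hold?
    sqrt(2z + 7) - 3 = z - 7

Isolate the radical: sqrt(2z + 7) = z - 4.
Square both sides: 2z + 7 = (z - 4)^2.
Expand and rearrange: z^2 - 10z + 9 = 0.
Solving gives z = 9 or z = 1.
Check each candidate in the original equation:
  z = 9: sqrt(25) = 5, while z - 4 = 5 — valid.
  z = 1: sqrt(9) = 3, while z - 4 = -3 — extraneous.

z = 9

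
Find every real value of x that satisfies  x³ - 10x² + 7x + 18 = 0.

x = -1 or x = 2 or x = 9

Possible rational roots are divisors of 18. Testing x = 2 gives 0, so (x - 2) is a factor.
Divide: x³ - 10x² + 7x + 18 = (x - 2)(x² - 8x - 9).
Factor the quadratic: x = 9 or x = -1.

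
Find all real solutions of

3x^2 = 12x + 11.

Rearrange to standard form: 3x^2 - 12x - 11 = 0.
Discriminant: (-12)^2 - 4*3*(-11) = 276.
Quadratic formula: x = (12 +/- sqrt(276)) / 6.
So x = 2 + sqrt(69)/3 ~= 4.7689 or x = 2 - sqrt(69)/3 ~= -0.7689.

x = -0.7689 or x = 4.7689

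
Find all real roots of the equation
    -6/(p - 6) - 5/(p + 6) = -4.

p = -4.9012 or p = 7.6512

Multiply both sides by (p - 6)(p + 6):
-6(p + 6) - 5(p - 6) = -4(p - 6)(p + 6).
Expand and collect terms: -4p^2 + 11p + 150 = 0.
By the quadratic formula, p = (-11 +/- sqrt(2521)) / -8, so p ~= -4.9012 or p ~= 7.6512.
Neither value makes a denominator zero (p != 6, p != -6), so both are valid.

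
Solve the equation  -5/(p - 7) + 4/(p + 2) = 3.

p = -0.2701 or p = 4.9367

Multiply both sides by (p - 7)(p + 2):
-5(p + 2) + 4(p - 7) = 3(p - 7)(p + 2).
Expand and collect terms: 3p² - 14p - 4 = 0.
By the quadratic formula, p = (14 ± √244) / 6, so p ≈ 4.9367 or p ≈ -0.2701.
Neither value makes a denominator zero (p ≠ 7, p ≠ -2), so both are valid.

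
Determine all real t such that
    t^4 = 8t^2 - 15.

Let u = t^2. The equation becomes u^2 - 8u + 15 = 0.
Factor: (u - 3)(u - 5) = 0, so u = 3 or u = 5.
t^2 = 3 gives t = +/-sqrt(3) ~= +/-1.7321.
t^2 = 5 gives t = +/-sqrt(5) ~= +/-2.2361.

t = -2.2361 or t = -1.7321 or t = 1.7321 or t = 2.2361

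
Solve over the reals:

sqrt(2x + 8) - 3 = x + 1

x = -4 or x = -2

Isolate the radical: sqrt(2x + 8) = x + 4.
Square both sides: 2x + 8 = (x + 4)^2.
Expand and rearrange: x^2 + 6x + 8 = 0.
Solving gives x = -2 or x = -4.
Check each candidate in the original equation:
  x = -2: sqrt(4) = 2, while x + 4 = 2 — valid.
  x = -4: sqrt(0) = 0, while x + 4 = 0 — valid.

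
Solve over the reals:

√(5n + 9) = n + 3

n = -1 or n = 0

Square both sides: 5n + 9 = (n + 3)².
Expand and rearrange: n² + n = 0.
Solving gives n = 0 or n = -1.
Check each candidate in the original equation:
  n = 0: √(9) = 3, while n + 3 = 3 — valid.
  n = -1: √(4) = 2, while n + 3 = 2 — valid.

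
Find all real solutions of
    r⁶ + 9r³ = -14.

r = -1.9129 or r = -1.2599

Let u = r³. The equation becomes u² + 9u + 14 = 0.
Factor: (u + 2)(u + 7) = 0, so u = -2 or u = -7.
r³ = -2 gives r = -∛(2) ≈ -1.2599.
r³ = -7 gives r = -∛(7) ≈ -1.9129.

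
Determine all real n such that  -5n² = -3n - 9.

Rearrange to standard form: -5n² + 3n + 9 = 0.
Discriminant: (3)² − 4·(-5)·9 = 189.
Quadratic formula: n = (-3 ± √189) / (-10).
So n = 3/10 - 3·√(21)/10 ≈ -1.0748 or n = 3/10 + 3·√(21)/10 ≈ 1.6748.

n = -1.0748 or n = 1.6748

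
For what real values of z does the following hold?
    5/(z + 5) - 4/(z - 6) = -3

z = -6.5061 or z = 7.1728

Multiply both sides by (z + 5)(z - 6):
5(z - 6) - 4(z + 5) = -3(z + 5)(z - 6).
Expand and collect terms: -3z² + 2z + 140 = 0.
By the quadratic formula, z = (-2 ± √1684) / -6, so z ≈ -6.5061 or z ≈ 7.1728.
Neither value makes a denominator zero (z ≠ -5, z ≠ 6), so both are valid.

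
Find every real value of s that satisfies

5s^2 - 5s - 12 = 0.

s = -1.1279 or s = 2.1279

Discriminant: (-5)^2 - 4*5*(-12) = 265.
Quadratic formula: s = (5 +/- sqrt(265)) / 10.
So s = 1/2 + sqrt(265)/10 ~= 2.1279 or s = 1/2 - sqrt(265)/10 ~= -1.1279.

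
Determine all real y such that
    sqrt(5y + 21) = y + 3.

y = 3

Square both sides: 5y + 21 = (y + 3)^2.
Expand and rearrange: y^2 + y - 12 = 0.
Solving gives y = 3 or y = -4.
Check each candidate in the original equation:
  y = 3: sqrt(36) = 6, while y + 3 = 6 — valid.
  y = -4: sqrt(1) = 1, while y + 3 = -1 — extraneous.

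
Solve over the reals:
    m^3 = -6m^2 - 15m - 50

Rearrange: m^3 + 6m^2 + 15m + 50 = 0.
Possible rational roots are divisors of 50. Testing m = -5 gives 0, so (m + 5) is a factor.
Divide: m^3 + 6m^2 + 15m + 50 = (m + 5)(m^2 + m + 10).
The quadratic m^2 + m + 10 has discriminant -39 < 0, so no further real roots.

m = -5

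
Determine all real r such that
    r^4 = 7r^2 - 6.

r = -2.4495 or r = -1 or r = 1 or r = 2.4495

Let u = r^2. The equation becomes u^2 - 7u + 6 = 0.
Factor: (u - 6)(u - 1) = 0, so u = 6 or u = 1.
r^2 = 6 gives r = +/-sqrt(6) ~= +/-2.4495.
r^2 = 1 gives r = +/-1.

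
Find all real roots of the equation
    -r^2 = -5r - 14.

r = -2 or r = 7

Bring every term to one side: -r^2 + 5r + 14 = 0.
Factor: -1(r - 7)(r + 2) = 0.
So r = 7 or r = -2.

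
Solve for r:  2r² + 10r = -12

r = -3 or r = -2

Bring every term to one side: 2r² + 10r + 12 = 0.
Factor: 2(r + 3)(r + 2) = 0.
So r = -3 or r = -2.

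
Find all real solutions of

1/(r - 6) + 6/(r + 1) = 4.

r = 0.4355 or r = 6.3145

Multiply both sides by (r - 6)(r + 1):
(r + 1) + 6(r - 6) = 4(r - 6)(r + 1).
Expand and collect terms: 4r^2 - 27r + 11 = 0.
By the quadratic formula, r = (27 +/- sqrt(553)) / 8, so r ~= 6.3145 or r ~= 0.4355.
Neither value makes a denominator zero (r != 6, r != -1), so both are valid.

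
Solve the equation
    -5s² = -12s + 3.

Rearrange to standard form: -5s² + 12s - 3 = 0.
Discriminant: (12)² − 4·(-5)·(-3) = 84.
Quadratic formula: s = (-12 ± √84) / (-10).
So s = 6/5 - √(21)/5 ≈ 0.2835 or s = √(21)/5 + 6/5 ≈ 2.1165.

s = 0.2835 or s = 2.1165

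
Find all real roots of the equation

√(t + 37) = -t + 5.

Square both sides: t + 37 = (-t + 5)².
Expand and rearrange: t² - 11t - 12 = 0.
Solving gives t = 12 or t = -1.
Check each candidate in the original equation:
  t = 12: √(49) = 7, while -t + 5 = -7 — extraneous.
  t = -1: √(36) = 6, while -t + 5 = 6 — valid.

t = -1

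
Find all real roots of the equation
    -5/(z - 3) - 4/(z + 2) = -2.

z = -0.7944 or z = 6.2944

Multiply both sides by (z - 3)(z + 2):
-5(z + 2) - 4(z - 3) = -2(z - 3)(z + 2).
Expand and collect terms: -2z^2 + 11z + 10 = 0.
By the quadratic formula, z = (-11 +/- sqrt(201)) / -4, so z ~= -0.7944 or z ~= 6.2944.
Neither value makes a denominator zero (z != 3, z != -2), so both are valid.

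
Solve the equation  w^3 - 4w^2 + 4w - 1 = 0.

w = 0.382 or w = 1 or w = 2.618

Possible rational roots are divisors of -1. Testing w = 1 gives 0, so (w - 1) is a factor.
Divide: w^3 - 4w^2 + 4w - 1 = (w - 1)(w^2 - 3w + 1).
Apply the quadratic formula to w^2 - 3w + 1 = 0: w = (3 +/- sqrt(5))/2, i.e. w ~= 2.618 or w ~= 0.382.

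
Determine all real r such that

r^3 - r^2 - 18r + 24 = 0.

r = -4.3723 or r = 1.3723 or r = 4

Possible rational roots are divisors of 24. Testing r = 4 gives 0, so (r - 4) is a factor.
Divide: r^3 - r^2 - 18r + 24 = (r - 4)(r^2 + 3r - 6).
Apply the quadratic formula to r^2 + 3r - 6 = 0: r = (-3 +/- sqrt(33))/2, i.e. r ~= 1.3723 or r ~= -4.3723.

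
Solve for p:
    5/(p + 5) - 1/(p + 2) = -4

Multiply both sides by (p + 5)(p + 2):
5(p + 2) - (p + 5) = -4(p + 5)(p + 2).
Expand and collect terms: -4p^2 - 32p - 45 = 0.
By the quadratic formula, p = (32 +/- sqrt(304)) / -8, so p ~= -6.1794 or p ~= -1.8206.
Neither value makes a denominator zero (p != -5, p != -2), so both are valid.

p = -6.1794 or p = -1.8206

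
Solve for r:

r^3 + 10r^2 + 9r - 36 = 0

Possible rational roots are divisors of -36. Testing r = -3 gives 0, so (r + 3) is a factor.
Divide: r^3 + 10r^2 + 9r - 36 = (r + 3)(r^2 + 7r - 12).
Apply the quadratic formula to r^2 + 7r - 12 = 0: r = (-7 +/- sqrt(97))/2, i.e. r ~= 1.4244 or r ~= -8.4244.

r = -8.4244 or r = -3 or r = 1.4244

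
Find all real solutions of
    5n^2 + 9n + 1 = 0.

Discriminant: (9)^2 - 4*5*1 = 61.
Quadratic formula: n = (-9 +/- sqrt(61)) / 10.
So n = -9/10 + sqrt(61)/10 ~= -0.119 or n = -9/10 - sqrt(61)/10 ~= -1.681.

n = -1.681 or n = -0.119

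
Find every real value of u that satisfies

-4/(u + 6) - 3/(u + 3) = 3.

Multiply both sides by (u + 6)(u + 3):
-4(u + 3) - 3(u + 6) = 3(u + 6)(u + 3).
Expand and collect terms: 3u^2 + 34u + 84 = 0.
By the quadratic formula, u = (-34 +/- sqrt(148)) / 6, so u ~= -3.6391 or u ~= -7.6943.
Neither value makes a denominator zero (u != -6, u != -3), so both are valid.

u = -7.6943 or u = -3.6391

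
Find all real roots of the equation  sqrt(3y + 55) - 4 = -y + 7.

y = 3

Isolate the radical: sqrt(3y + 55) = -y + 11.
Square both sides: 3y + 55 = (-y + 11)^2.
Expand and rearrange: y^2 - 25y + 66 = 0.
Solving gives y = 22 or y = 3.
Check each candidate in the original equation:
  y = 22: sqrt(121) = 11, while -y + 11 = -11 — extraneous.
  y = 3: sqrt(64) = 8, while -y + 11 = 8 — valid.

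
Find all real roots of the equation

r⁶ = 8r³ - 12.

Let u = r³. The equation becomes u² - 8u + 12 = 0.
Factor: (u - 2)(u - 6) = 0, so u = 2 or u = 6.
r³ = 2 gives r = ∛(2) ≈ 1.2599.
r³ = 6 gives r = ∛(6) ≈ 1.8171.

r = 1.2599 or r = 1.8171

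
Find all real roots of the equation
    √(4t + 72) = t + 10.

Square both sides: 4t + 72 = (t + 10)².
Expand and rearrange: t² + 16t + 28 = 0.
Solving gives t = -2 or t = -14.
Check each candidate in the original equation:
  t = -2: √(64) = 8, while t + 10 = 8 — valid.
  t = -14: √(16) = 4, while t + 10 = -4 — extraneous.

t = -2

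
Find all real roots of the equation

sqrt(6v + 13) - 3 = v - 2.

Isolate the radical: sqrt(6v + 13) = v + 1.
Square both sides: 6v + 13 = (v + 1)^2.
Expand and rearrange: v^2 - 4v - 12 = 0.
Solving gives v = 6 or v = -2.
Check each candidate in the original equation:
  v = 6: sqrt(49) = 7, while v + 1 = 7 — valid.
  v = -2: sqrt(1) = 1, while v + 1 = -1 — extraneous.

v = 6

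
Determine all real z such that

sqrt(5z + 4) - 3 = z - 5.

z = 9

Isolate the radical: sqrt(5z + 4) = z - 2.
Square both sides: 5z + 4 = (z - 2)^2.
Expand and rearrange: z^2 - 9z = 0.
Solving gives z = 9 or z = 0.
Check each candidate in the original equation:
  z = 9: sqrt(49) = 7, while z - 2 = 7 — valid.
  z = 0: sqrt(4) = 2, while z - 2 = -2 — extraneous.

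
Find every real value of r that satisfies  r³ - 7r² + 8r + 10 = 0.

r = -0.7321 or r = 2.7321 or r = 5

Possible rational roots are divisors of 10. Testing r = 5 gives 0, so (r - 5) is a factor.
Divide: r³ - 7r² + 8r + 10 = (r - 5)(r² - 2r - 2).
Apply the quadratic formula to r² - 2r - 2 = 0: r = (2 ± √12)/2, i.e. r ≈ 2.7321 or r ≈ -0.7321.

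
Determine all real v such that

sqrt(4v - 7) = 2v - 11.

Square both sides: 4v - 7 = (2v - 11)^2.
Expand and rearrange: 4v^2 - 48v + 128 = 0.
Solving gives v = 8 or v = 4.
Check each candidate in the original equation:
  v = 8: sqrt(25) = 5, while 2v - 11 = 5 — valid.
  v = 4: sqrt(9) = 3, while 2v - 11 = -3 — extraneous.

v = 8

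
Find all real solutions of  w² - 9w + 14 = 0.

w = 2 or w = 7

Factor: (w - 2)(w - 7) = 0.
So w = 2 or w = 7.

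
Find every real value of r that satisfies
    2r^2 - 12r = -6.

r = 0.5505 or r = 5.4495

Rearrange to standard form: 2r^2 - 12r + 6 = 0.
Discriminant: (-12)^2 - 4*2*6 = 96.
Quadratic formula: r = (12 +/- sqrt(96)) / 4.
So r = sqrt(6) + 3 ~= 5.4495 or r = 3 - sqrt(6) ~= 0.5505.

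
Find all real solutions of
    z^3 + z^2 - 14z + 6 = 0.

z = -4.4495 or z = 0.4495 or z = 3

Possible rational roots are divisors of 6. Testing z = 3 gives 0, so (z - 3) is a factor.
Divide: z^3 + z^2 - 14z + 6 = (z - 3)(z^2 + 4z - 2).
Apply the quadratic formula to z^2 + 4z - 2 = 0: z = (-4 +/- sqrt(24))/2, i.e. z ~= 0.4495 or z ~= -4.4495.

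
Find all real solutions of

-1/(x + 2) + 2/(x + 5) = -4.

Multiply both sides by (x + 2)(x + 5):
-(x + 5) + 2(x + 2) = -4(x + 2)(x + 5).
Expand and collect terms: -4x² - 29x - 39 = 0.
By the quadratic formula, x = (29 ± √217) / -8, so x ≈ -5.4664 or x ≈ -1.7836.
Neither value makes a denominator zero (x ≠ -2, x ≠ -5), so both are valid.

x = -5.4664 or x = -1.7836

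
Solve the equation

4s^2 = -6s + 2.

Rearrange to standard form: 4s^2 + 6s - 2 = 0.
Discriminant: (6)^2 - 4*4*(-2) = 68.
Quadratic formula: s = (-6 +/- sqrt(68)) / 8.
So s = -3/4 + sqrt(17)/4 ~= 0.2808 or s = -sqrt(17)/4 - 3/4 ~= -1.7808.

s = -1.7808 or s = 0.2808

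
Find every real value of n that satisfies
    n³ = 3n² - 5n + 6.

Rearrange: n³ - 3n² + 5n - 6 = 0.
Possible rational roots are divisors of -6. Testing n = 2 gives 0, so (n - 2) is a factor.
Divide: n³ - 3n² + 5n - 6 = (n - 2)(n² - n + 3).
The quadratic n² - n + 3 has discriminant -11 < 0, so no further real roots.

n = 2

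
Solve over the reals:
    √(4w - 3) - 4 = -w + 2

w = 3

Isolate the radical: √(4w - 3) = -w + 6.
Square both sides: 4w - 3 = (-w + 6)².
Expand and rearrange: w² - 16w + 39 = 0.
Solving gives w = 13 or w = 3.
Check each candidate in the original equation:
  w = 13: √(49) = 7, while -w + 6 = -7 — extraneous.
  w = 3: √(9) = 3, while -w + 6 = 3 — valid.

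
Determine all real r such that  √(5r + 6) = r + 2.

r = -1 or r = 2

Square both sides: 5r + 6 = (r + 2)².
Expand and rearrange: r² - r - 2 = 0.
Solving gives r = 2 or r = -1.
Check each candidate in the original equation:
  r = 2: √(16) = 4, while r + 2 = 4 — valid.
  r = -1: √(1) = 1, while r + 2 = 1 — valid.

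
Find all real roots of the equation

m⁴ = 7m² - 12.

m = -2 or m = -1.7321 or m = 1.7321 or m = 2

Let u = m². The equation becomes u² - 7u + 12 = 0.
Factor: (u - 3)(u - 4) = 0, so u = 3 or u = 4.
m² = 3 gives m = ±√(3) ≈ ±1.7321.
m² = 4 gives m = ±2.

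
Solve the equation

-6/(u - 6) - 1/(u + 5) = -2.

u = -4.6102 or u = 9.1102

Multiply both sides by (u - 6)(u + 5):
-6(u + 5) - (u - 6) = -2(u - 6)(u + 5).
Expand and collect terms: -2u² + 9u + 84 = 0.
By the quadratic formula, u = (-9 ± √753) / -4, so u ≈ -4.6102 or u ≈ 9.1102.
Neither value makes a denominator zero (u ≠ 6, u ≠ -5), so both are valid.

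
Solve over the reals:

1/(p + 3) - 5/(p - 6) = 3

p = -2.5864 or p = 4.253

Multiply both sides by (p + 3)(p - 6):
(p - 6) - 5(p + 3) = 3(p + 3)(p - 6).
Expand and collect terms: 3p² - 5p - 33 = 0.
By the quadratic formula, p = (5 ± √421) / 6, so p ≈ 4.253 or p ≈ -2.5864.
Neither value makes a denominator zero (p ≠ -3, p ≠ 6), so both are valid.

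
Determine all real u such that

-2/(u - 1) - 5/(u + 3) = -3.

u = -1.6667 or u = 2

Multiply both sides by (u - 1)(u + 3):
-2(u + 3) - 5(u - 1) = -3(u - 1)(u + 3).
Expand and collect terms: -3u^2 + u + 10 = 0.
Factor or apply the quadratic formula: u = -1.6667 or u = 2.
Neither value makes a denominator zero (u != 1, u != -3), so both are valid.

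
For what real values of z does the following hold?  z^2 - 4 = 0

z = -2 or z = 2

Factor: (z + 2)(z - 2) = 0.
So z = -2 or z = 2.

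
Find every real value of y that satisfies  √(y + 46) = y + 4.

y = 3

Square both sides: y + 46 = (y + 4)².
Expand and rearrange: y² + 7y - 30 = 0.
Solving gives y = 3 or y = -10.
Check each candidate in the original equation:
  y = 3: √(49) = 7, while y + 4 = 7 — valid.
  y = -10: √(36) = 6, while y + 4 = -6 — extraneous.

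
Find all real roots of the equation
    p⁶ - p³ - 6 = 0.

Let u = p³. The equation becomes u² - u - 6 = 0.
Factor: (u + 2)(u - 3) = 0, so u = -2 or u = 3.
p³ = -2 gives p = -∛(2) ≈ -1.2599.
p³ = 3 gives p = ∛(3) ≈ 1.4422.

p = -1.2599 or p = 1.4422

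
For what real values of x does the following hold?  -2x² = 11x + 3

x = -5.2122 or x = -0.2878

Rearrange to standard form: -2x² - 11x - 3 = 0.
Discriminant: (-11)² − 4·(-2)·(-3) = 97.
Quadratic formula: x = (11 ± √97) / (-4).
So x = -11/4 - √(97)/4 ≈ -5.2122 or x = -11/4 + √(97)/4 ≈ -0.2878.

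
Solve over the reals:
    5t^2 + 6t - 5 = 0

t = -1.7662 or t = 0.5662

Discriminant: (6)^2 - 4*5*(-5) = 136.
Quadratic formula: t = (-6 +/- sqrt(136)) / 10.
So t = -3/5 + sqrt(34)/5 ~= 0.5662 or t = -sqrt(34)/5 - 3/5 ~= -1.7662.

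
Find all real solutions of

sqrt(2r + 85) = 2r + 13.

Square both sides: 2r + 85 = (2r + 13)^2.
Expand and rearrange: 4r^2 + 50r + 84 = 0.
Solving gives r = -2 or r = -10.5.
Check each candidate in the original equation:
  r = -2: sqrt(81) = 9, while 2r + 13 = 9 — valid.
  r = -10.5: sqrt(64) = 8, while 2r + 13 = -8 — extraneous.

r = -2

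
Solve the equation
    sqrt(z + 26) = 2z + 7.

Square both sides: z + 26 = (2z + 7)^2.
Expand and rearrange: 4z^2 + 27z + 23 = 0.
Solving gives z = -1 or z = -5.75.
Check each candidate in the original equation:
  z = -1: sqrt(25) = 5, while 2z + 7 = 5 — valid.
  z = -5.75: sqrt(20.25) = 4.5, while 2z + 7 = -4.5 — extraneous.

z = -1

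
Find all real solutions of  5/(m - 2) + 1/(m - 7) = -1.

Multiply both sides by (m - 2)(m - 7):
5(m - 7) + (m - 2) = -(m - 2)(m - 7).
Expand and collect terms: -m² + 3m + 23 = 0.
By the quadratic formula, m = (-3 ± √101) / -2, so m ≈ -3.5249 or m ≈ 6.5249.
Neither value makes a denominator zero (m ≠ 2, m ≠ 7), so both are valid.

m = -3.5249 or m = 6.5249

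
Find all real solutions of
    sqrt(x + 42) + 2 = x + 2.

Isolate the radical: sqrt(x + 42) = x.
Square both sides: x + 42 = (x)^2.
Expand and rearrange: x^2 - x - 42 = 0.
Solving gives x = 7 or x = -6.
Check each candidate in the original equation:
  x = 7: sqrt(49) = 7, while x = 7 — valid.
  x = -6: sqrt(36) = 6, while x = -6 — extraneous.

x = 7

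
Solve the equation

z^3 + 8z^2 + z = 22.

Rearrange: z^3 + 8z^2 + z - 22 = 0.
Possible rational roots are divisors of -22. Testing z = -2 gives 0, so (z + 2) is a factor.
Divide: z^3 + 8z^2 + z - 22 = (z + 2)(z^2 + 6z - 11).
Apply the quadratic formula to z^2 + 6z - 11 = 0: z = (-6 +/- sqrt(80))/2, i.e. z ~= 1.4721 or z ~= -7.4721.

z = -7.4721 or z = -2 or z = 1.4721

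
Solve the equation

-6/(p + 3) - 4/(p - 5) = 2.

Multiply both sides by (p + 3)(p - 5):
-6(p - 5) - 4(p + 3) = 2(p + 3)(p - 5).
Expand and collect terms: 2p^2 + 6p - 48 = 0.
By the quadratic formula, p = (-6 +/- sqrt(420)) / 4, so p ~= 3.6235 or p ~= -6.6235.
Neither value makes a denominator zero (p != -3, p != 5), so both are valid.

p = -6.6235 or p = 3.6235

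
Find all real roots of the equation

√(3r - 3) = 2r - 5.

Square both sides: 3r - 3 = (2r - 5)².
Expand and rearrange: 4r² - 23r + 28 = 0.
Solving gives r = 4 or r = 1.75.
Check each candidate in the original equation:
  r = 4: √(9) = 3, while 2r - 5 = 3 — valid.
  r = 1.75: √(2.25) = 1.5, while 2r - 5 = -1.5 — extraneous.

r = 4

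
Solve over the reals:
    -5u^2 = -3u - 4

u = -0.6434 or u = 1.2434

Rearrange to standard form: -5u^2 + 3u + 4 = 0.
Discriminant: (3)^2 - 4*(-5)*4 = 89.
Quadratic formula: u = (-3 +/- sqrt(89)) / (-10).
So u = 3/10 - sqrt(89)/10 ~= -0.6434 or u = 3/10 + sqrt(89)/10 ~= 1.2434.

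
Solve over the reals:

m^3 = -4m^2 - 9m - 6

m = -1

Rearrange: m^3 + 4m^2 + 9m + 6 = 0.
Possible rational roots are divisors of 6. Testing m = -1 gives 0, so (m + 1) is a factor.
Divide: m^3 + 4m^2 + 9m + 6 = (m + 1)(m^2 + 3m + 6).
The quadratic m^2 + 3m + 6 has discriminant -15 < 0, so no further real roots.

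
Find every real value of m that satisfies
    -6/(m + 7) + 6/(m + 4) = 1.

m = -10 or m = -1

Multiply both sides by (m + 7)(m + 4):
-6(m + 4) + 6(m + 7) = (m + 7)(m + 4).
Expand and collect terms: m^2 + 11m + 10 = 0.
Factor or apply the quadratic formula: m = -1 or m = -10.
Neither value makes a denominator zero (m != -7, m != -4), so both are valid.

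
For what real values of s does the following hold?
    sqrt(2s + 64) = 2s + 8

Square both sides: 2s + 64 = (2s + 8)^2.
Expand and rearrange: 4s^2 + 30s = 0.
Solving gives s = 0 or s = -7.5.
Check each candidate in the original equation:
  s = 0: sqrt(64) = 8, while 2s + 8 = 8 — valid.
  s = -7.5: sqrt(49) = 7, while 2s + 8 = -7 — extraneous.

s = 0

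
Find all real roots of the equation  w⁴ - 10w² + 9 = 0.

Let u = w². The equation becomes u² - 10u + 9 = 0.
Factor: (u - 9)(u - 1) = 0, so u = 9 or u = 1.
w² = 9 gives w = ±3.
w² = 1 gives w = ±1.

w = -3 or w = -1 or w = 1 or w = 3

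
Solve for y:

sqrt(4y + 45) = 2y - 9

y = 9

Square both sides: 4y + 45 = (2y - 9)^2.
Expand and rearrange: 4y^2 - 40y + 36 = 0.
Solving gives y = 9 or y = 1.
Check each candidate in the original equation:
  y = 9: sqrt(81) = 9, while 2y - 9 = 9 — valid.
  y = 1: sqrt(49) = 7, while 2y - 9 = -7 — extraneous.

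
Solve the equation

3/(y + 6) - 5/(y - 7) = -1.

y = -8.2596 or y = 11.2596

Multiply both sides by (y + 6)(y - 7):
3(y - 7) - 5(y + 6) = -(y + 6)(y - 7).
Expand and collect terms: -y^2 + 3y + 93 = 0.
By the quadratic formula, y = (-3 +/- sqrt(381)) / -2, so y ~= -8.2596 or y ~= 11.2596.
Neither value makes a denominator zero (y != -6, y != 7), so both are valid.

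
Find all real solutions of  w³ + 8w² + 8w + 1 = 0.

Possible rational roots are divisors of 1. Testing w = -1 gives 0, so (w + 1) is a factor.
Divide: w³ + 8w² + 8w + 1 = (w + 1)(w² + 7w + 1).
Apply the quadratic formula to w² + 7w + 1 = 0: w = (-7 ± √45)/2, i.e. w ≈ -0.1459 or w ≈ -6.8541.

w = -6.8541 or w = -1 or w = -0.1459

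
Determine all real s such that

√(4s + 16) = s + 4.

s = -4 or s = 0

Square both sides: 4s + 16 = (s + 4)².
Expand and rearrange: s² + 4s = 0.
Solving gives s = 0 or s = -4.
Check each candidate in the original equation:
  s = 0: √(16) = 4, while s + 4 = 4 — valid.
  s = -4: √(0) = 0, while s + 4 = 0 — valid.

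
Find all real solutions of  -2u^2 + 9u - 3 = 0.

Discriminant: (9)^2 - 4*(-2)*(-3) = 57.
Quadratic formula: u = (-9 +/- sqrt(57)) / (-4).
So u = 9/4 - sqrt(57)/4 ~= 0.3625 or u = sqrt(57)/4 + 9/4 ~= 4.1375.

u = 0.3625 or u = 4.1375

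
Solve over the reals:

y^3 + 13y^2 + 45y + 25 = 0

Possible rational roots are divisors of 25. Testing y = -5 gives 0, so (y + 5) is a factor.
Divide: y^3 + 13y^2 + 45y + 25 = (y + 5)(y^2 + 8y + 5).
Apply the quadratic formula to y^2 + 8y + 5 = 0: y = (-8 +/- sqrt(44))/2, i.e. y ~= -0.6834 or y ~= -7.3166.

y = -7.3166 or y = -5 or y = -0.6834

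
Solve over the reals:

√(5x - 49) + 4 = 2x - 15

x = 10 or x = 10.25

Isolate the radical: √(5x - 49) = 2x - 19.
Square both sides: 5x - 49 = (2x - 19)².
Expand and rearrange: 4x² - 81x + 410 = 0.
Solving gives x = 10.25 or x = 10.
Check each candidate in the original equation:
  x = 10.25: √(2.25) = 1.5, while 2x - 19 = 1.5 — valid.
  x = 10: √(1) = 1, while 2x - 19 = 1 — valid.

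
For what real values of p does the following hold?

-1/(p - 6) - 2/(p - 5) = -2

p = 5.5 or p = 7

Multiply both sides by (p - 6)(p - 5):
-(p - 5) - 2(p - 6) = -2(p - 6)(p - 5).
Expand and collect terms: -2p² + 25p - 77 = 0.
Factor or apply the quadratic formula: p = 5.5 or p = 7.
Neither value makes a denominator zero (p ≠ 6, p ≠ 5), so both are valid.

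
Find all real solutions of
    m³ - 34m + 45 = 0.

Possible rational roots are divisors of 45. Testing m = 5 gives 0, so (m - 5) is a factor.
Divide: m³ - 34m + 45 = (m - 5)(m² + 5m - 9).
Apply the quadratic formula to m² + 5m - 9 = 0: m = (-5 ± √61)/2, i.e. m ≈ 1.4051 or m ≈ -6.4051.

m = -6.4051 or m = 1.4051 or m = 5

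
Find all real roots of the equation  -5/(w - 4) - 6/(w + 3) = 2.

w = -6.8935 or w = 2.3935

Multiply both sides by (w - 4)(w + 3):
-5(w + 3) - 6(w - 4) = 2(w - 4)(w + 3).
Expand and collect terms: 2w^2 + 9w - 33 = 0.
By the quadratic formula, w = (-9 +/- sqrt(345)) / 4, so w ~= 2.3935 or w ~= -6.8935.
Neither value makes a denominator zero (w != 4, w != -3), so both are valid.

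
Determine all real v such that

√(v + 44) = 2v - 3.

Square both sides: v + 44 = (2v - 3)².
Expand and rearrange: 4v² - 13v - 35 = 0.
Solving gives v = 5 or v = -1.75.
Check each candidate in the original equation:
  v = 5: √(49) = 7, while 2v - 3 = 7 — valid.
  v = -1.75: √(42.25) = 6.5, while 2v - 3 = -6.5 — extraneous.

v = 5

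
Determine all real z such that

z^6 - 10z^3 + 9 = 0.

z = 1 or z = 2.0801

Let u = z^3. The equation becomes u^2 - 10u + 9 = 0.
Factor: (u - 1)(u - 9) = 0, so u = 1 or u = 9.
z^3 = 1 gives z = 1.
z^3 = 9 gives z = (9)^(1/3) ~= 2.0801.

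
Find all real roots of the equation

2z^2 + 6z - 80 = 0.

z = -8 or z = 5

Factor: 2(z - 5)(z + 8) = 0.
So z = 5 or z = -8.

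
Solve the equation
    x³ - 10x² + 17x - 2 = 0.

Possible rational roots are divisors of -2. Testing x = 2 gives 0, so (x - 2) is a factor.
Divide: x³ - 10x² + 17x - 2 = (x - 2)(x² - 8x + 1).
Apply the quadratic formula to x² - 8x + 1 = 0: x = (8 ± √60)/2, i.e. x ≈ 7.873 or x ≈ 0.127.

x = 0.127 or x = 2 or x = 7.873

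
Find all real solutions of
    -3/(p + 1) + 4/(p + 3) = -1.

p = -5.3723 or p = 0.3723

Multiply both sides by (p + 1)(p + 3):
-3(p + 3) + 4(p + 1) = -(p + 1)(p + 3).
Expand and collect terms: -p^2 - 5p + 2 = 0.
By the quadratic formula, p = (5 +/- sqrt(33)) / -2, so p ~= -5.3723 or p ~= 0.3723.
Neither value makes a denominator zero (p != -1, p != -3), so both are valid.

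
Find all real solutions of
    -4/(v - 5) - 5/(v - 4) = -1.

v = 4.5279 or v = 13.4721

Multiply both sides by (v - 5)(v - 4):
-4(v - 4) - 5(v - 5) = -(v - 5)(v - 4).
Expand and collect terms: -v^2 + 18v - 61 = 0.
By the quadratic formula, v = (-18 +/- sqrt(80)) / -2, so v ~= 4.5279 or v ~= 13.4721.
Neither value makes a denominator zero (v != 5, v != 4), so both are valid.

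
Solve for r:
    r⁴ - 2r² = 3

Let u = r². The equation becomes u² - 2u - 3 = 0.
Factor: (u - 3)(u + 1) = 0, so u = 3 or u = -1.
r² = 3 gives r = ±√(3) ≈ ±1.7321.
r² = -1 < 0 has no real solution.

r = -1.7321 or r = 1.7321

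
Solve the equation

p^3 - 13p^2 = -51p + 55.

p = 1.7639 or p = 5 or p = 6.2361

Rearrange: p^3 - 13p^2 + 51p - 55 = 0.
Possible rational roots are divisors of -55. Testing p = 5 gives 0, so (p - 5) is a factor.
Divide: p^3 - 13p^2 + 51p - 55 = (p - 5)(p^2 - 8p + 11).
Apply the quadratic formula to p^2 - 8p + 11 = 0: p = (8 +/- sqrt(20))/2, i.e. p ~= 6.2361 or p ~= 1.7639.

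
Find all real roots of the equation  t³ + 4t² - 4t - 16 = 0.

Possible rational roots are divisors of -16. Testing t = -4 gives 0, so (t + 4) is a factor.
Divide: t³ + 4t² - 4t - 16 = (t + 4)(t² - 4).
Factor the quadratic: t = 2 or t = -2.

t = -4 or t = -2 or t = 2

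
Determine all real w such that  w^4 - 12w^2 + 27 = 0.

Let u = w^2. The equation becomes u^2 - 12u + 27 = 0.
Factor: (u - 3)(u - 9) = 0, so u = 3 or u = 9.
w^2 = 3 gives w = +/-sqrt(3) ~= +/-1.7321.
w^2 = 9 gives w = +/-3.

w = -3 or w = -1.7321 or w = 1.7321 or w = 3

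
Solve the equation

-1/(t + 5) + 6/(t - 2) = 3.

t = -5.2613 or t = 3.928

Multiply both sides by (t + 5)(t - 2):
-(t - 2) + 6(t + 5) = 3(t + 5)(t - 2).
Expand and collect terms: 3t² + 4t - 62 = 0.
By the quadratic formula, t = (-4 ± √760) / 6, so t ≈ 3.928 or t ≈ -5.2613.
Neither value makes a denominator zero (t ≠ -5, t ≠ 2), so both are valid.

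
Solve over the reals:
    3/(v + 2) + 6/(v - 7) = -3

Multiply both sides by (v + 2)(v - 7):
3(v - 7) + 6(v + 2) = -3(v + 2)(v - 7).
Expand and collect terms: -3v² + 6v + 51 = 0.
By the quadratic formula, v = (-6 ± √648) / -6, so v ≈ -3.2426 or v ≈ 5.2426.
Neither value makes a denominator zero (v ≠ -2, v ≠ 7), so both are valid.

v = -3.2426 or v = 5.2426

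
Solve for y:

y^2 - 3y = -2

Bring every term to one side: y^2 - 3y + 2 = 0.
Factor: (y - 2)(y - 1) = 0.
So y = 2 or y = 1.

y = 1 or y = 2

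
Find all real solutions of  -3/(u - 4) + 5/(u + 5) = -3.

u = -6.522 or u = 4.8553

Multiply both sides by (u - 4)(u + 5):
-3(u + 5) + 5(u - 4) = -3(u - 4)(u + 5).
Expand and collect terms: -3u² - 5u + 95 = 0.
By the quadratic formula, u = (5 ± √1165) / -6, so u ≈ -6.522 or u ≈ 4.8553.
Neither value makes a denominator zero (u ≠ 4, u ≠ -5), so both are valid.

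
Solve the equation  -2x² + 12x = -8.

Rearrange to standard form: -2x² + 12x + 8 = 0.
Discriminant: (12)² − 4·(-2)·8 = 208.
Quadratic formula: x = (-12 ± √208) / (-4).
So x = 3 - √(13) ≈ -0.6056 or x = 3 + √(13) ≈ 6.6056.

x = -0.6056 or x = 6.6056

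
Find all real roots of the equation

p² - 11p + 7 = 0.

p = 0.6782 or p = 10.3218

Discriminant: (-11)² − 4·1·7 = 93.
Quadratic formula: p = (11 ± √93) / 2.
So p = √(93)/2 + 11/2 ≈ 10.3218 or p = 11/2 - √(93)/2 ≈ 0.6782.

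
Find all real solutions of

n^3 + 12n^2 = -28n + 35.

Rearrange: n^3 + 12n^2 + 28n - 35 = 0.
Possible rational roots are divisors of -35. Testing n = -5 gives 0, so (n + 5) is a factor.
Divide: n^3 + 12n^2 + 28n - 35 = (n + 5)(n^2 + 7n - 7).
Apply the quadratic formula to n^2 + 7n - 7 = 0: n = (-7 +/- sqrt(77))/2, i.e. n ~= 0.8875 or n ~= -7.8875.

n = -7.8875 or n = -5 or n = 0.8875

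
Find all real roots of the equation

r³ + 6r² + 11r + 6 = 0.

r = -3 or r = -2 or r = -1

Possible rational roots are divisors of 6. Testing r = -1 gives 0, so (r + 1) is a factor.
Divide: r³ + 6r² + 11r + 6 = (r + 1)(r² + 5r + 6).
Factor the quadratic: r = -2 or r = -3.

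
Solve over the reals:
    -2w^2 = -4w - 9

Rearrange to standard form: -2w^2 + 4w + 9 = 0.
Discriminant: (4)^2 - 4*(-2)*9 = 88.
Quadratic formula: w = (-4 +/- sqrt(88)) / (-4).
So w = 1 - sqrt(22)/2 ~= -1.3452 or w = 1 + sqrt(22)/2 ~= 3.3452.

w = -1.3452 or w = 3.3452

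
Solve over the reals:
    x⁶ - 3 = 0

Let u = x³. The equation becomes u² - 3 = 0.
By the quadratic formula, u = √(3) or u = -√(3).
x³ = √(3) gives x = ∛(√(3)) ≈ 1.2009.
x³ = -√(3) gives x = -∛(√(3)) ≈ -1.2009.

x = -1.2009 or x = 1.2009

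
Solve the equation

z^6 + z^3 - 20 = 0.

Let u = z^3. The equation becomes u^2 + u - 20 = 0.
Factor: (u + 5)(u - 4) = 0, so u = -5 or u = 4.
z^3 = -5 gives z = -(5)^(1/3) ~= -1.71.
z^3 = 4 gives z = (4)^(1/3) ~= 1.5874.

z = -1.71 or z = 1.5874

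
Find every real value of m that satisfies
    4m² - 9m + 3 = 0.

m = 0.4069 or m = 1.8431

Discriminant: (-9)² − 4·4·3 = 33.
Quadratic formula: m = (9 ± √33) / 8.
So m = √(33)/8 + 9/8 ≈ 1.8431 or m = 9/8 - √(33)/8 ≈ 0.4069.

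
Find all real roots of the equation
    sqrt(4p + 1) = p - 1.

Square both sides: 4p + 1 = (p - 1)^2.
Expand and rearrange: p^2 - 6p = 0.
Solving gives p = 6 or p = 0.
Check each candidate in the original equation:
  p = 6: sqrt(25) = 5, while p - 1 = 5 — valid.
  p = 0: sqrt(1) = 1, while p - 1 = -1 — extraneous.

p = 6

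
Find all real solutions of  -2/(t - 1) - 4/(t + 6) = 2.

Multiply both sides by (t - 1)(t + 6):
-2(t + 6) - 4(t - 1) = 2(t - 1)(t + 6).
Expand and collect terms: 2t² + 16t - 4 = 0.
By the quadratic formula, t = (-16 ± √288) / 4, so t ≈ 0.2426 or t ≈ -8.2426.
Neither value makes a denominator zero (t ≠ 1, t ≠ -6), so both are valid.

t = -8.2426 or t = 0.2426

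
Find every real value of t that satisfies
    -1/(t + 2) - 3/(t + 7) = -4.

Multiply both sides by (t + 2)(t + 7):
-(t + 7) - 3(t + 2) = -4(t + 2)(t + 7).
Expand and collect terms: -4t² - 32t - 43 = 0.
By the quadratic formula, t = (32 ± √336) / -8, so t ≈ -6.2913 or t ≈ -1.7087.
Neither value makes a denominator zero (t ≠ -2, t ≠ -7), so both are valid.

t = -6.2913 or t = -1.7087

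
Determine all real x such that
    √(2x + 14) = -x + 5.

x = 1

Square both sides: 2x + 14 = (-x + 5)².
Expand and rearrange: x² - 12x + 11 = 0.
Solving gives x = 11 or x = 1.
Check each candidate in the original equation:
  x = 11: √(36) = 6, while -x + 5 = -6 — extraneous.
  x = 1: √(16) = 4, while -x + 5 = 4 — valid.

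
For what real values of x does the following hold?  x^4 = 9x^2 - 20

Let u = x^2. The equation becomes u^2 - 9u + 20 = 0.
Factor: (u - 4)(u - 5) = 0, so u = 4 or u = 5.
x^2 = 4 gives x = +/-2.
x^2 = 5 gives x = +/-sqrt(5) ~= +/-2.2361.

x = -2.2361 or x = -2 or x = 2 or x = 2.2361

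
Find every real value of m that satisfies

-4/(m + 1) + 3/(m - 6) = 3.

Multiply both sides by (m + 1)(m - 6):
-4(m - 6) + 3(m + 1) = 3(m + 1)(m - 6).
Expand and collect terms: 3m² - 14m - 45 = 0.
By the quadratic formula, m = (14 ± √736) / 6, so m ≈ 6.8549 or m ≈ -2.1882.
Neither value makes a denominator zero (m ≠ -1, m ≠ 6), so both are valid.

m = -2.1882 or m = 6.8549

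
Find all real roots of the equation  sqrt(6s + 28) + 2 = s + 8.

Isolate the radical: sqrt(6s + 28) = s + 6.
Square both sides: 6s + 28 = (s + 6)^2.
Expand and rearrange: s^2 + 6s + 8 = 0.
Solving gives s = -2 or s = -4.
Check each candidate in the original equation:
  s = -2: sqrt(16) = 4, while s + 6 = 4 — valid.
  s = -4: sqrt(4) = 2, while s + 6 = 2 — valid.

s = -4 or s = -2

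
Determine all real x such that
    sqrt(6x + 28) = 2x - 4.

Square both sides: 6x + 28 = (2x - 4)^2.
Expand and rearrange: 4x^2 - 22x - 12 = 0.
Solving gives x = 6 or x = -0.5.
Check each candidate in the original equation:
  x = 6: sqrt(64) = 8, while 2x - 4 = 8 — valid.
  x = -0.5: sqrt(25) = 5, while 2x - 4 = -5 — extraneous.

x = 6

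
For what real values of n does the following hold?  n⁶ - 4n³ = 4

n = -0.9392 or n = 1.6902

Let u = n³. The equation becomes u² - 4u - 4 = 0.
By the quadratic formula, u = 2 + 2·√(2) or u = 2 - 2·√(2).
n³ = 2 + 2·√(2) gives n = ∛(2 + 2·√(2)) ≈ 1.6902.
n³ = 2 - 2·√(2) gives n = -∛(-2 + 2·√(2)) ≈ -0.9392.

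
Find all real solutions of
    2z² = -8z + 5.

Rearrange to standard form: 2z² + 8z - 5 = 0.
Discriminant: (8)² − 4·2·(-5) = 104.
Quadratic formula: z = (-8 ± √104) / 4.
So z = -2 + √(26)/2 ≈ 0.5495 or z = -√(26)/2 - 2 ≈ -4.5495.

z = -4.5495 or z = 0.5495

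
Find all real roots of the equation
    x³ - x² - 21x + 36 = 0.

Possible rational roots are divisors of 36. Testing x = 4 gives 0, so (x - 4) is a factor.
Divide: x³ - x² - 21x + 36 = (x - 4)(x² + 3x - 9).
Apply the quadratic formula to x² + 3x - 9 = 0: x = (-3 ± √45)/2, i.e. x ≈ 1.8541 or x ≈ -4.8541.

x = -4.8541 or x = 1.8541 or x = 4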